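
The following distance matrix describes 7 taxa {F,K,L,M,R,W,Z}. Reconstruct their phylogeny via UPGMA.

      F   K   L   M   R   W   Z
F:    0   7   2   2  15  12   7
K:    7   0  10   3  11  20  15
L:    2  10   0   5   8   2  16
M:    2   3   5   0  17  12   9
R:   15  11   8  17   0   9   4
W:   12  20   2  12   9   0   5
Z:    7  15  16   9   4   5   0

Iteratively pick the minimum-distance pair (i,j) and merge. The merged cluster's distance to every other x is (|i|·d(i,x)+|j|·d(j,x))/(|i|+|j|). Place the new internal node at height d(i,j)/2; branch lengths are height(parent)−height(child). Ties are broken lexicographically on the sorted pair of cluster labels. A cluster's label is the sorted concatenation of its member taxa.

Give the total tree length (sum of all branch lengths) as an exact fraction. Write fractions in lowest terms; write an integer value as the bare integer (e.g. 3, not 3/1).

iteration 1: select F,L (d=2); attach at lengths (1, 1); label the merged cluster FL
  updated: d(FL,K)=17/2, d(FL,M)=7/2, d(FL,R)=23/2, d(FL,W)=7, d(FL,Z)=23/2
iteration 2: select K,M (d=3); attach at lengths (3/2, 3/2); label the merged cluster KM
  updated: d(FL,KM)=6, d(KM,R)=14, d(KM,W)=16, d(KM,Z)=12
iteration 3: select R,Z (d=4); attach at lengths (2, 2); label the merged cluster RZ
  updated: d(FL,RZ)=23/2, d(KM,RZ)=13, d(RZ,W)=7
iteration 4: select FL,KM (d=6); attach at lengths (2, 3/2); label the merged cluster FKLM
  updated: d(FKLM,RZ)=49/4, d(FKLM,W)=23/2
iteration 5: select RZ,W (d=7); attach at lengths (3/2, 7/2); label the merged cluster RWZ
  updated: d(FKLM,RWZ)=12
iteration 6: select FKLM,RWZ (d=12); attach at lengths (3, 5/2); label the merged cluster FKLMRWZ
final tree: (((F:1,L:1):2,(K:3/2,M:3/2):3/2):3,((R:2,Z:2):3/2,W:7/2):5/2)
total length: 23

23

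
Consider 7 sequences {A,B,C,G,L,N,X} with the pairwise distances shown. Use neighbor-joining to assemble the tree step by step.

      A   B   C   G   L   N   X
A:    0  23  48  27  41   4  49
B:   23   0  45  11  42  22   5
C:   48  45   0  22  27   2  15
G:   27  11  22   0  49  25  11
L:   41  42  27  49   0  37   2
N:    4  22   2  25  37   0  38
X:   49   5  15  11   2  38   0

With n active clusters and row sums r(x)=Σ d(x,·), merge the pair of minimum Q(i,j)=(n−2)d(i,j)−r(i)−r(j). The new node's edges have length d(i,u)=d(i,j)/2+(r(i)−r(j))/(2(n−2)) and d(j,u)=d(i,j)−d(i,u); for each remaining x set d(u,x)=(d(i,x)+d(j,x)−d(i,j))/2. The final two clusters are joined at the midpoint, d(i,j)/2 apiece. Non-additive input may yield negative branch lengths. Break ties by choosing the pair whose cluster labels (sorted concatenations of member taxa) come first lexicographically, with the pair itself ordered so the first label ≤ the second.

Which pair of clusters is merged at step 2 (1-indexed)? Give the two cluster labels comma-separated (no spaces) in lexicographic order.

A,N

1. join L+X (d=2, Q=-308) ⇒ LX; edges |L|=44/5, |X|=-34/5
  updated: d(A,LX)=44, d(B,LX)=45/2, d(C,LX)=20, d(G,LX)=29, d(LX,N)=73/2
2. join A+N (d=4, Q=-439/2) ⇒ AN; edges |A|=145/16, |N|=-81/16
  updated: d(AN,B)=41/2, d(AN,C)=23, d(AN,G)=24, d(AN,LX)=153/4
3. join C+LX (d=20, Q=-639/4) ⇒ CLX; edges |C|=241/24, |LX|=239/24
  updated: d(AN,CLX)=165/8, d(B,CLX)=95/4, d(CLX,G)=31/2
4. join AN+CLX (d=165/8, Q=-335/4) ⇒ ACLNX; edges |AN|=93/8, |CLX|=9
  updated: d(ACLNX,B)=189/16, d(ACLNX,G)=151/16
5. join ACLNX+B (d=189/16, Q=-129/4) ⇒ ABCLNX; edges |ACLNX|=41/8, |B|=107/16
  updated: d(ABCLNX,G)=69/16
6. join ABCLNX+G (d=69/16) ⇒ ABCGLNX; edges |ABCLNX|=69/32, |G|=69/32
final tree: ((((A:145/16,N:-81/16):93/8,(C:241/24,(L:44/5,X:-34/5):239/24):9):41/8,B:107/16):69/32,G:69/32)
total length: 251/4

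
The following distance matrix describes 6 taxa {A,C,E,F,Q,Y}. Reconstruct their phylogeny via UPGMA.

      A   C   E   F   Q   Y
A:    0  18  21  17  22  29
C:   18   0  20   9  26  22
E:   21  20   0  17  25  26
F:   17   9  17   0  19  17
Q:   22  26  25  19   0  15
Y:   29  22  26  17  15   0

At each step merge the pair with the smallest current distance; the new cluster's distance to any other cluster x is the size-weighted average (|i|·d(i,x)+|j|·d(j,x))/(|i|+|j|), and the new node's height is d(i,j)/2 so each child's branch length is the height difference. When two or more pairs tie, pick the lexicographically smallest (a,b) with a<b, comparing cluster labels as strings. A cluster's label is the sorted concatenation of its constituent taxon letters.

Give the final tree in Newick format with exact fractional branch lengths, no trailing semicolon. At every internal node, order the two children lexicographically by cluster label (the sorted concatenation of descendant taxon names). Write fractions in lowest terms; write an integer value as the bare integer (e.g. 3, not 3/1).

(((A:35/4,(C:9/2,F:9/2):17/4):11/12,E:29/3):47/24,(Q:15/2,Y:15/2):33/8)

1. join C+F (d=9) ⇒ CF; edges |C|=9/2, |F|=9/2
  updated: d(A,CF)=35/2, d(CF,E)=37/2, d(CF,Q)=45/2, d(CF,Y)=39/2
2. join Q+Y (d=15) ⇒ QY; edges |Q|=15/2, |Y|=15/2
  updated: d(A,QY)=51/2, d(CF,QY)=21, d(E,QY)=51/2
3. join A+CF (d=35/2) ⇒ ACF; edges |A|=35/4, |CF|=17/4
  updated: d(ACF,E)=58/3, d(ACF,QY)=45/2
4. join ACF+E (d=58/3) ⇒ ACEF; edges |ACF|=11/12, |E|=29/3
  updated: d(ACEF,QY)=93/4
5. join ACEF+QY (d=93/4) ⇒ ACEFQY; edges |ACEF|=47/24, |QY|=33/8
final tree: (((A:35/4,(C:9/2,F:9/2):17/4):11/12,E:29/3):47/24,(Q:15/2,Y:15/2):33/8)
total length: 161/3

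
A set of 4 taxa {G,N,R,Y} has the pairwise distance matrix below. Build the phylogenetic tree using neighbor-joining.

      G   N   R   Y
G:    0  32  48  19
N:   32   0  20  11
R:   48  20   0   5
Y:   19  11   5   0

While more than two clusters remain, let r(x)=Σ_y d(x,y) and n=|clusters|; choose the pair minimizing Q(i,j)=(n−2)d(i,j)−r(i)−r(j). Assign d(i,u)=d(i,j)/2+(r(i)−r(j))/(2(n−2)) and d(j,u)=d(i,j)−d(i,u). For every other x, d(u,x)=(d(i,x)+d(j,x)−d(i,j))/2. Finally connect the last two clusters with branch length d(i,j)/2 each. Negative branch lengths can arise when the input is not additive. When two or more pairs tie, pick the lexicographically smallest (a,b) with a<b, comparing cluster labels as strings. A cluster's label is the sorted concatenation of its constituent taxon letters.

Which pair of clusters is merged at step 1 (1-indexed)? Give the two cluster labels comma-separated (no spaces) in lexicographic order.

iteration 1: select G,N (d=32, Q=-98); attach at lengths (25, 7); label the merged cluster GN
  updated: d(GN,R)=18, d(GN,Y)=-1
iteration 2: select GN,R (d=18, Q=-22); attach at lengths (6, 12); label the merged cluster GNR
  updated: d(GNR,Y)=-7
iteration 3: select GNR,Y (d=-7); attach at lengths (-7/2, -7/2); label the merged cluster GNRY
final tree: (((G:25,N:7):6,R:12):-7/2,Y:-7/2)
total length: 43

G,N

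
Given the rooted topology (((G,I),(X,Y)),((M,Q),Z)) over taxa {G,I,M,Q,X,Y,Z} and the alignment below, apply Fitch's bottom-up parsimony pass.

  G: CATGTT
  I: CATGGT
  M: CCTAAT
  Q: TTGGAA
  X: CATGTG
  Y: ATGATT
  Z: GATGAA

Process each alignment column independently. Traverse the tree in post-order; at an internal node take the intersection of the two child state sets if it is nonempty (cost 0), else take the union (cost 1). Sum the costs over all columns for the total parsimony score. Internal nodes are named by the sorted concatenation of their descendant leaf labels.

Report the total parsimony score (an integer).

[col 0] GI: children G:{C}, I:{C} ∩→ {C}; cost 0
[col 0] XY: children X:{C}, Y:{A} ∪→ {A,C}; cost 1
[col 0] GIXY: children GI:{C}, XY:{A,C} ∩→ {C}; cost 0
[col 0] MQ: children M:{C}, Q:{T} ∪→ {C,T}; cost 1
[col 0] MQZ: children MQ:{C,T}, Z:{G} ∪→ {C,G,T}; cost 1
[col 0] GIMQXYZ: children GIXY:{C}, MQZ:{C,G,T} ∩→ {C}; cost 0
[col 1] GI: children G:{A}, I:{A} ∩→ {A}; cost 0
[col 1] XY: children X:{A}, Y:{T} ∪→ {A,T}; cost 1
[col 1] GIXY: children GI:{A}, XY:{A,T} ∩→ {A}; cost 0
[col 1] MQ: children M:{C}, Q:{T} ∪→ {C,T}; cost 1
[col 1] MQZ: children MQ:{C,T}, Z:{A} ∪→ {A,C,T}; cost 1
[col 1] GIMQXYZ: children GIXY:{A}, MQZ:{A,C,T} ∩→ {A}; cost 0
[col 2] GI: children G:{T}, I:{T} ∩→ {T}; cost 0
[col 2] XY: children X:{T}, Y:{G} ∪→ {G,T}; cost 1
[col 2] GIXY: children GI:{T}, XY:{G,T} ∩→ {T}; cost 0
[col 2] MQ: children M:{T}, Q:{G} ∪→ {G,T}; cost 1
[col 2] MQZ: children MQ:{G,T}, Z:{T} ∩→ {T}; cost 0
[col 2] GIMQXYZ: children GIXY:{T}, MQZ:{T} ∩→ {T}; cost 0
[col 3] GI: children G:{G}, I:{G} ∩→ {G}; cost 0
[col 3] XY: children X:{G}, Y:{A} ∪→ {A,G}; cost 1
[col 3] GIXY: children GI:{G}, XY:{A,G} ∩→ {G}; cost 0
[col 3] MQ: children M:{A}, Q:{G} ∪→ {A,G}; cost 1
[col 3] MQZ: children MQ:{A,G}, Z:{G} ∩→ {G}; cost 0
[col 3] GIMQXYZ: children GIXY:{G}, MQZ:{G} ∩→ {G}; cost 0
[col 4] GI: children G:{T}, I:{G} ∪→ {G,T}; cost 1
[col 4] XY: children X:{T}, Y:{T} ∩→ {T}; cost 0
[col 4] GIXY: children GI:{G,T}, XY:{T} ∩→ {T}; cost 0
[col 4] MQ: children M:{A}, Q:{A} ∩→ {A}; cost 0
[col 4] MQZ: children MQ:{A}, Z:{A} ∩→ {A}; cost 0
[col 4] GIMQXYZ: children GIXY:{T}, MQZ:{A} ∪→ {A,T}; cost 1
[col 5] GI: children G:{T}, I:{T} ∩→ {T}; cost 0
[col 5] XY: children X:{G}, Y:{T} ∪→ {G,T}; cost 1
[col 5] GIXY: children GI:{T}, XY:{G,T} ∩→ {T}; cost 0
[col 5] MQ: children M:{T}, Q:{A} ∪→ {A,T}; cost 1
[col 5] MQZ: children MQ:{A,T}, Z:{A} ∩→ {A}; cost 0
[col 5] GIMQXYZ: children GIXY:{T}, MQZ:{A} ∪→ {A,T}; cost 1
per-site changes: [3, 3, 2, 2, 2, 3]; total = 15

15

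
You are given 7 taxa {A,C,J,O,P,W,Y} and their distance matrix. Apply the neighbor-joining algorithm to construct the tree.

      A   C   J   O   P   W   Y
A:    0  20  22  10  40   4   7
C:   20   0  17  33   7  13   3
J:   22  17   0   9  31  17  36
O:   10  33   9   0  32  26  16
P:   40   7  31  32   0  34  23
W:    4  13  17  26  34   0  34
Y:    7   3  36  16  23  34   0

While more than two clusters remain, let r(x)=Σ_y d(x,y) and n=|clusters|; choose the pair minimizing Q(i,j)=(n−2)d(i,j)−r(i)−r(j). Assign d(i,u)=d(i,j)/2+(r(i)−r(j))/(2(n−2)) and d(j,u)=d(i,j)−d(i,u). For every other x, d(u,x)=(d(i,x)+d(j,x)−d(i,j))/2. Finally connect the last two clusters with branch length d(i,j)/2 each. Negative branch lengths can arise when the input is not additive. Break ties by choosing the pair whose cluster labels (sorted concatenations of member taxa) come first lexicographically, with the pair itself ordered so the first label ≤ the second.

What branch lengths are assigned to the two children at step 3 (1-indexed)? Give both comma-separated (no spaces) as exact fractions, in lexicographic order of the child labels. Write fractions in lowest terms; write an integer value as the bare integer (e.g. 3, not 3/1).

143/24,73/24

step 1: merge (C,P) at d=7, Q=-225; branch lengths C→-39/10, P→109/10; new cluster CP
  updated: d(A,CP)=53/2, d(CP,J)=41/2, d(CP,O)=29, d(CP,W)=20, d(CP,Y)=19/2
step 2: merge (CP,Y) at d=19/2, Q=-170; branch lengths CP→41/8, Y→35/8; new cluster CPY
  updated: d(A,CPY)=12, d(CPY,J)=47/2, d(CPY,O)=71/4, d(CPY,W)=89/4
step 3: merge (J,O) at d=9, Q=-429/4; branch lengths J→143/24, O→73/24; new cluster JO
  updated: d(A,JO)=23/2, d(CPY,JO)=129/8, d(JO,W)=17
step 4: merge (A,W) at d=4, Q=-251/4; branch lengths A→-31/16, W→95/16; new cluster AW
  updated: d(AW,CPY)=121/8, d(AW,JO)=49/4
step 5: merge (AW,CPY) at d=121/8, Q=-87/2; branch lengths AW→45/8, CPY→19/2; new cluster ACPWY
  updated: d(ACPWY,JO)=53/8
step 6: merge (ACPWY,JO) at d=53/8; branch lengths ACPWY→53/16, JO→53/16; new cluster ACJOPWY
final tree: (((A:-31/16,W:95/16):45/8,((C:-39/10,P:109/10):41/8,Y:35/8):19/2):53/16,(J:143/24,O:73/24):53/16)
total length: 205/4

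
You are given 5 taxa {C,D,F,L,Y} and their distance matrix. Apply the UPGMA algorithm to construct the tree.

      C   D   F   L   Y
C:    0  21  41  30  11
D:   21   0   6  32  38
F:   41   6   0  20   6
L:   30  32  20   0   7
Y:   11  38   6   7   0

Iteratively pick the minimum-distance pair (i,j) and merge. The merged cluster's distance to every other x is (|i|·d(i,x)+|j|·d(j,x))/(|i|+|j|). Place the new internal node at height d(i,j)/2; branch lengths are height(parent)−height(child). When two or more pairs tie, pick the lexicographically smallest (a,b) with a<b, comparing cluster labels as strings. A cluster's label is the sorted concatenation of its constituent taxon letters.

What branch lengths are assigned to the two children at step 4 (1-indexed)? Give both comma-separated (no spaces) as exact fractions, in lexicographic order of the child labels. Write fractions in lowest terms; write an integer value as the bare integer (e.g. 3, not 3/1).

step 1: merge (D,F) at d=6; branch lengths D→3, F→3; new cluster DF
  updated: d(C,DF)=31, d(DF,L)=26, d(DF,Y)=22
step 2: merge (L,Y) at d=7; branch lengths L→7/2, Y→7/2; new cluster LY
  updated: d(C,LY)=41/2, d(DF,LY)=24
step 3: merge (C,LY) at d=41/2; branch lengths C→41/4, LY→27/4; new cluster CLY
  updated: d(CLY,DF)=79/3
step 4: merge (CLY,DF) at d=79/3; branch lengths CLY→35/12, DF→61/6; new cluster CDFLY
final tree: ((C:41/4,(L:7/2,Y:7/2):27/4):35/12,(D:3,F:3):61/6)
total length: 517/12

35/12,61/6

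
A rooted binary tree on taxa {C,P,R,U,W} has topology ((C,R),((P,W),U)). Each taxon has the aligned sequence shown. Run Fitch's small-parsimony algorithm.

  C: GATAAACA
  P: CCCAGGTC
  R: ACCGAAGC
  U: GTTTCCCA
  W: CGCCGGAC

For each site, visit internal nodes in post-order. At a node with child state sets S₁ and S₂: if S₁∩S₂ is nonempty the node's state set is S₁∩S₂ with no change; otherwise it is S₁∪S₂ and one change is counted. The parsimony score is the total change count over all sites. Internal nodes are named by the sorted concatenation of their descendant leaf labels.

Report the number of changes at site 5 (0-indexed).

2

CR@0: {G} ∪ {A} = {A,G} (union, +1)
PW@0: {C} ∩ {C} = {C} (intersection, +0)
PUW@0: {C} ∪ {G} = {C,G} (union, +1)
CPRUW@0: {A,G} ∩ {C,G} = {G} (intersection, +0)
CR@1: {A} ∪ {C} = {A,C} (union, +1)
PW@1: {C} ∪ {G} = {C,G} (union, +1)
PUW@1: {C,G} ∪ {T} = {C,G,T} (union, +1)
CPRUW@1: {A,C} ∩ {C,G,T} = {C} (intersection, +0)
CR@2: {T} ∪ {C} = {C,T} (union, +1)
PW@2: {C} ∩ {C} = {C} (intersection, +0)
PUW@2: {C} ∪ {T} = {C,T} (union, +1)
CPRUW@2: {C,T} ∩ {C,T} = {C,T} (intersection, +0)
CR@3: {A} ∪ {G} = {A,G} (union, +1)
PW@3: {A} ∪ {C} = {A,C} (union, +1)
PUW@3: {A,C} ∪ {T} = {A,C,T} (union, +1)
CPRUW@3: {A,G} ∩ {A,C,T} = {A} (intersection, +0)
CR@4: {A} ∩ {A} = {A} (intersection, +0)
PW@4: {G} ∩ {G} = {G} (intersection, +0)
PUW@4: {G} ∪ {C} = {C,G} (union, +1)
CPRUW@4: {A} ∪ {C,G} = {A,C,G} (union, +1)
CR@5: {A} ∩ {A} = {A} (intersection, +0)
PW@5: {G} ∩ {G} = {G} (intersection, +0)
PUW@5: {G} ∪ {C} = {C,G} (union, +1)
CPRUW@5: {A} ∪ {C,G} = {A,C,G} (union, +1)
CR@6: {C} ∪ {G} = {C,G} (union, +1)
PW@6: {T} ∪ {A} = {A,T} (union, +1)
PUW@6: {A,T} ∪ {C} = {A,C,T} (union, +1)
CPRUW@6: {C,G} ∩ {A,C,T} = {C} (intersection, +0)
CR@7: {A} ∪ {C} = {A,C} (union, +1)
PW@7: {C} ∩ {C} = {C} (intersection, +0)
PUW@7: {C} ∪ {A} = {A,C} (union, +1)
CPRUW@7: {A,C} ∩ {A,C} = {A,C} (intersection, +0)
per-site changes: [2, 3, 2, 3, 2, 2, 3, 2]; total = 19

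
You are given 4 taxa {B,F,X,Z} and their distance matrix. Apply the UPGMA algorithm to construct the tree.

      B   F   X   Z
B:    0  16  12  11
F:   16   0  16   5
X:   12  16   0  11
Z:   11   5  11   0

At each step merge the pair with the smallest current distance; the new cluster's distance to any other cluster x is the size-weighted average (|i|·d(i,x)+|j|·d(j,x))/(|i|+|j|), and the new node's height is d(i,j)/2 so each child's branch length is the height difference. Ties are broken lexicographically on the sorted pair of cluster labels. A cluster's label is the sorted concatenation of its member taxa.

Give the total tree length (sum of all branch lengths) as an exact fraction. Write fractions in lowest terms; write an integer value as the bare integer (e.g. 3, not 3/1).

iteration 1: select F,Z (d=5); attach at lengths (5/2, 5/2); label the merged cluster FZ
  updated: d(B,FZ)=27/2, d(FZ,X)=27/2
iteration 2: select B,X (d=12); attach at lengths (6, 6); label the merged cluster BX
  updated: d(BX,FZ)=27/2
iteration 3: select BX,FZ (d=27/2); attach at lengths (3/4, 17/4); label the merged cluster BFXZ
final tree: ((B:6,X:6):3/4,(F:5/2,Z:5/2):17/4)
total length: 22

22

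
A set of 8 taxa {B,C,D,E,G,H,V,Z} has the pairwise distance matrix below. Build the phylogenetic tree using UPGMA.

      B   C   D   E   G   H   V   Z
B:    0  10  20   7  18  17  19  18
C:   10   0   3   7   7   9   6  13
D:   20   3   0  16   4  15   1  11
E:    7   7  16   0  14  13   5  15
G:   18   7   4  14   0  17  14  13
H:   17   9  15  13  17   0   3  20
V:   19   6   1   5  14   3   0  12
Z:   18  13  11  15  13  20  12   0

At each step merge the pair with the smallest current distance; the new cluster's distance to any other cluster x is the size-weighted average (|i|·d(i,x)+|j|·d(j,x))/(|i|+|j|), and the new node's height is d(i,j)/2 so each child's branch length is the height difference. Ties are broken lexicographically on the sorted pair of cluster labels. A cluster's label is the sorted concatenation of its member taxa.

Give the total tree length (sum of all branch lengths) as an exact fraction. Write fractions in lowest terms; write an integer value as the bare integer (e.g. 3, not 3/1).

1. join D+V (d=1) ⇒ DV; edges |D|=1/2, |V|=1/2
  updated: d(B,DV)=39/2, d(C,DV)=9/2, d(DV,E)=21/2, d(DV,G)=9, d(DV,H)=9, d(DV,Z)=23/2
2. join C+DV (d=9/2) ⇒ CDV; edges |C|=9/4, |DV|=7/4
  updated: d(B,CDV)=49/3, d(CDV,E)=28/3, d(CDV,G)=25/3, d(CDV,H)=9, d(CDV,Z)=12
3. join B+E (d=7) ⇒ BE; edges |B|=7/2, |E|=7/2
  updated: d(BE,CDV)=77/6, d(BE,G)=16, d(BE,H)=15, d(BE,Z)=33/2
4. join CDV+G (d=25/3) ⇒ CDGV; edges |CDV|=23/12, |G|=25/6
  updated: d(BE,CDGV)=109/8, d(CDGV,H)=11, d(CDGV,Z)=49/4
5. join CDGV+H (d=11) ⇒ CDGHV; edges |CDGV|=4/3, |H|=11/2
  updated: d(BE,CDGHV)=139/10, d(CDGHV,Z)=69/5
6. join CDGHV+Z (d=69/5) ⇒ CDGHVZ; edges |CDGHV|=7/5, |Z|=69/10
  updated: d(BE,CDGHVZ)=43/3
7. join BE+CDGHVZ (d=43/3) ⇒ BCDEGHVZ; edges |BE|=11/3, |CDGHVZ|=4/15
final tree: ((B:7/2,E:7/2):11/3,((((C:9/4,(D:1/2,V:1/2):7/4):23/12,G:25/6):4/3,H:11/2):7/5,Z:69/10):4/15)
total length: 743/20

743/20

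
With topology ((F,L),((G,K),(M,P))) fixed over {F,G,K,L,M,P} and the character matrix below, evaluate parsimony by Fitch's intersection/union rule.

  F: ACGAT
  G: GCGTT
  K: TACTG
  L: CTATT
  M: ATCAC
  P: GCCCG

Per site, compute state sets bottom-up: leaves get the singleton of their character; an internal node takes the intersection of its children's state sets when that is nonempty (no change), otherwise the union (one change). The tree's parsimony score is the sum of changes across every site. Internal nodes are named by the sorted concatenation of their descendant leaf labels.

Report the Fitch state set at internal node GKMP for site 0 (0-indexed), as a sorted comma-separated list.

G

FL@0: {A} ∪ {C} = {A,C} (union, +1)
GK@0: {G} ∪ {T} = {G,T} (union, +1)
MP@0: {A} ∪ {G} = {A,G} (union, +1)
GKMP@0: {G,T} ∩ {A,G} = {G} (intersection, +0)
FGKLMP@0: {A,C} ∪ {G} = {A,C,G} (union, +1)
FL@1: {C} ∪ {T} = {C,T} (union, +1)
GK@1: {C} ∪ {A} = {A,C} (union, +1)
MP@1: {T} ∪ {C} = {C,T} (union, +1)
GKMP@1: {A,C} ∩ {C,T} = {C} (intersection, +0)
FGKLMP@1: {C,T} ∩ {C} = {C} (intersection, +0)
FL@2: {G} ∪ {A} = {A,G} (union, +1)
GK@2: {G} ∪ {C} = {C,G} (union, +1)
MP@2: {C} ∩ {C} = {C} (intersection, +0)
GKMP@2: {C,G} ∩ {C} = {C} (intersection, +0)
FGKLMP@2: {A,G} ∪ {C} = {A,C,G} (union, +1)
FL@3: {A} ∪ {T} = {A,T} (union, +1)
GK@3: {T} ∩ {T} = {T} (intersection, +0)
MP@3: {A} ∪ {C} = {A,C} (union, +1)
GKMP@3: {T} ∪ {A,C} = {A,C,T} (union, +1)
FGKLMP@3: {A,T} ∩ {A,C,T} = {A,T} (intersection, +0)
FL@4: {T} ∩ {T} = {T} (intersection, +0)
GK@4: {T} ∪ {G} = {G,T} (union, +1)
MP@4: {C} ∪ {G} = {C,G} (union, +1)
GKMP@4: {G,T} ∩ {C,G} = {G} (intersection, +0)
FGKLMP@4: {T} ∪ {G} = {G,T} (union, +1)
per-site changes: [4, 3, 3, 3, 3]; total = 16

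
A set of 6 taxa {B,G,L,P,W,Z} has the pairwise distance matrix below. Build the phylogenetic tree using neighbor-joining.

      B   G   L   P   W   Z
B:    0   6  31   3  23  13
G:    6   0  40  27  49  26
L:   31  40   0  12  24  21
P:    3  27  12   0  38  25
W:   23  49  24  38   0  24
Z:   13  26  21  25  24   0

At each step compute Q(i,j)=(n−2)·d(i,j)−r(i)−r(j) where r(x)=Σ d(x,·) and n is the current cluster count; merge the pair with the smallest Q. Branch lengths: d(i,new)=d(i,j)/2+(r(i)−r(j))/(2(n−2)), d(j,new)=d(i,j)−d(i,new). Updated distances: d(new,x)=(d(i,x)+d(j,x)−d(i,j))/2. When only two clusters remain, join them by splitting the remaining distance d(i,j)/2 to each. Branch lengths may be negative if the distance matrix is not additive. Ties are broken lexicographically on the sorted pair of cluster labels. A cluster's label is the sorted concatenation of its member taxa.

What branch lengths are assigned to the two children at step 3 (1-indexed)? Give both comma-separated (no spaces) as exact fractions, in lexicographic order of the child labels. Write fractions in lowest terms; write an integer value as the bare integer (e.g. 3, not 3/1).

121/16,115/16

1. join B+G (d=6, Q=-200) ⇒ BG; edges |B|=-6, |G|=12
  updated: d(BG,L)=65/2, d(BG,P)=12, d(BG,W)=33, d(BG,Z)=33/2
2. join BG+P (d=12, Q=-145) ⇒ BGP; edges |BG|=43/6, |P|=29/6
  updated: d(BGP,L)=65/4, d(BGP,W)=59/2, d(BGP,Z)=59/4
3. join BGP+Z (d=59/4, Q=-363/4) ⇒ BGPZ; edges |BGP|=121/16, |Z|=115/16
  updated: d(BGPZ,L)=45/4, d(BGPZ,W)=155/8
4. join BGPZ+L (d=45/4, Q=-437/8) ⇒ BGLPZ; edges |BGPZ|=53/16, |L|=127/16
  updated: d(BGLPZ,W)=257/16
5. join BGLPZ+W (d=257/16) ⇒ BGLPWZ; edges |BGLPZ|=257/32, |W|=257/32
final tree: (((((B:-6,G:12):43/6,P:29/6):121/16,Z:115/16):53/16,L:127/16):257/32,W:257/32)
total length: 961/16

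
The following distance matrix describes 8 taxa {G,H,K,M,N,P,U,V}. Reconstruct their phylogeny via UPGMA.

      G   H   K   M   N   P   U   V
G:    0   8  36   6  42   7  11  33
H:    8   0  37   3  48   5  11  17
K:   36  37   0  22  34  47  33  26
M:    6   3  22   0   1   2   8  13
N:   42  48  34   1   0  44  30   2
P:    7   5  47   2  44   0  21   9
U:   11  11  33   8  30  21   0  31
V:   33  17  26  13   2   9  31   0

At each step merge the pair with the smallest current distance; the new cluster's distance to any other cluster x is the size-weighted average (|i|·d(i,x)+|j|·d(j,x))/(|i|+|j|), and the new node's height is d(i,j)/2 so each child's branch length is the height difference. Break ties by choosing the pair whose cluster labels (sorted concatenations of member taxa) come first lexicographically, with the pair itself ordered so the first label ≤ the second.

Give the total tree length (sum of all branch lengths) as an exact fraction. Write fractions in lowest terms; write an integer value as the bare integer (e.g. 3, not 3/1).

iteration 1: select M,N (d=1); attach at lengths (1/2, 1/2); label the merged cluster MN
  updated: d(G,MN)=24, d(H,MN)=51/2, d(K,MN)=28, d(MN,P)=23, d(MN,U)=19, d(MN,V)=15/2
iteration 2: select H,P (d=5); attach at lengths (5/2, 5/2); label the merged cluster HP
  updated: d(G,HP)=15/2, d(HP,K)=42, d(HP,MN)=97/4, d(HP,U)=16, d(HP,V)=13
iteration 3: select G,HP (d=15/2); attach at lengths (15/4, 5/4); label the merged cluster GHP
  updated: d(GHP,K)=40, d(GHP,MN)=145/6, d(GHP,U)=43/3, d(GHP,V)=59/3
iteration 4: select MN,V (d=15/2); attach at lengths (13/4, 15/4); label the merged cluster MNV
  updated: d(GHP,MNV)=68/3, d(K,MNV)=82/3, d(MNV,U)=23
iteration 5: select GHP,U (d=43/3); attach at lengths (41/12, 43/6); label the merged cluster GHPU
  updated: d(GHPU,K)=153/4, d(GHPU,MNV)=91/4
iteration 6: select GHPU,MNV (d=91/4); attach at lengths (101/24, 61/8); label the merged cluster GHMNPUV
  updated: d(GHMNPUV,K)=235/7
iteration 7: select GHMNPUV,K (d=235/7); attach at lengths (303/56, 235/14); label the merged cluster GHKMNPUV
final tree: ((((G:15/4,(H:5/2,P:5/2):5/4):41/12,U:43/6):101/24,((M:1/2,N:1/2):13/4,V:15/4):61/8):303/56,K:235/14)
total length: 10519/168

10519/168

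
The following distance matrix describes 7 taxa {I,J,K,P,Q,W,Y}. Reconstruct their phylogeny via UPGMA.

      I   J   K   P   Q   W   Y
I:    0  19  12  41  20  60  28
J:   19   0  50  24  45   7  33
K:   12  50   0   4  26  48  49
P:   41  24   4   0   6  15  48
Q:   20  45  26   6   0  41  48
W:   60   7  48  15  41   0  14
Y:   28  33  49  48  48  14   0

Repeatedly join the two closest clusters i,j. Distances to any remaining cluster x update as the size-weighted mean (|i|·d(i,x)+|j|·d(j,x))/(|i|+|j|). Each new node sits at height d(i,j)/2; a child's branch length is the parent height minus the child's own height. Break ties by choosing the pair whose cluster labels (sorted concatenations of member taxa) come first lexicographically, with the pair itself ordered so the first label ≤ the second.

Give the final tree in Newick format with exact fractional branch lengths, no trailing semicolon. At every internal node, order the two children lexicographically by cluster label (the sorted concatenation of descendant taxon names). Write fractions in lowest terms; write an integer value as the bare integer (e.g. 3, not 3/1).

((I:73/6,((K:2,P:2):6,Q:8):25/6):61/8,((J:7/2,W:7/2):33/4,Y:47/4):193/24)

step 1: merge (K,P) at d=4; branch lengths K→2, P→2; new cluster KP
  updated: d(I,KP)=53/2, d(J,KP)=37, d(KP,Q)=16, d(KP,W)=63/2, d(KP,Y)=97/2
step 2: merge (J,W) at d=7; branch lengths J→7/2, W→7/2; new cluster JW
  updated: d(I,JW)=79/2, d(JW,KP)=137/4, d(JW,Q)=43, d(JW,Y)=47/2
step 3: merge (KP,Q) at d=16; branch lengths KP→6, Q→8; new cluster KPQ
  updated: d(I,KPQ)=73/3, d(JW,KPQ)=223/6, d(KPQ,Y)=145/3
step 4: merge (JW,Y) at d=47/2; branch lengths JW→33/4, Y→47/4; new cluster JWY
  updated: d(I,JWY)=107/3, d(JWY,KPQ)=368/9
step 5: merge (I,KPQ) at d=73/3; branch lengths I→73/6, KPQ→25/6; new cluster IKPQ
  updated: d(IKPQ,JWY)=475/12
step 6: merge (IKPQ,JWY) at d=475/12; branch lengths IKPQ→61/8, JWY→193/24; new cluster IJKPQWY
final tree: ((I:73/6,((K:2,P:2):6,Q:8):25/6):61/8,((J:7/2,W:7/2):33/4,Y:47/4):193/24)
total length: 77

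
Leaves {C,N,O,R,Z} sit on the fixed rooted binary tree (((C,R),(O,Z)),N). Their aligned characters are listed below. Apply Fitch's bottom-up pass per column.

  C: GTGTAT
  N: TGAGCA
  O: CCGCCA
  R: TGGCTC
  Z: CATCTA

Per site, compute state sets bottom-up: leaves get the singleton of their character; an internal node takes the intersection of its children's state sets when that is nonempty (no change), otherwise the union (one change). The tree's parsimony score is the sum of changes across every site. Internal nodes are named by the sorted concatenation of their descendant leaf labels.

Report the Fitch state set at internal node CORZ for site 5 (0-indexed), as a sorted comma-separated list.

site 0, node CR: C={G} ∪ R={T} → {G,T} (+1)
site 0, node OZ: O={C} ∩ Z={C} → {C} (+0)
site 0, node CORZ: CR={G,T} ∪ OZ={C} → {C,G,T} (+1)
site 0, node CNORZ: CORZ={C,G,T} ∩ N={T} → {T} (+0)
site 1, node CR: C={T} ∪ R={G} → {G,T} (+1)
site 1, node OZ: O={C} ∪ Z={A} → {A,C} (+1)
site 1, node CORZ: CR={G,T} ∪ OZ={A,C} → {A,C,G,T} (+1)
site 1, node CNORZ: CORZ={A,C,G,T} ∩ N={G} → {G} (+0)
site 2, node CR: C={G} ∩ R={G} → {G} (+0)
site 2, node OZ: O={G} ∪ Z={T} → {G,T} (+1)
site 2, node CORZ: CR={G} ∩ OZ={G,T} → {G} (+0)
site 2, node CNORZ: CORZ={G} ∪ N={A} → {A,G} (+1)
site 3, node CR: C={T} ∪ R={C} → {C,T} (+1)
site 3, node OZ: O={C} ∩ Z={C} → {C} (+0)
site 3, node CORZ: CR={C,T} ∩ OZ={C} → {C} (+0)
site 3, node CNORZ: CORZ={C} ∪ N={G} → {C,G} (+1)
site 4, node CR: C={A} ∪ R={T} → {A,T} (+1)
site 4, node OZ: O={C} ∪ Z={T} → {C,T} (+1)
site 4, node CORZ: CR={A,T} ∩ OZ={C,T} → {T} (+0)
site 4, node CNORZ: CORZ={T} ∪ N={C} → {C,T} (+1)
site 5, node CR: C={T} ∪ R={C} → {C,T} (+1)
site 5, node OZ: O={A} ∩ Z={A} → {A} (+0)
site 5, node CORZ: CR={C,T} ∪ OZ={A} → {A,C,T} (+1)
site 5, node CNORZ: CORZ={A,C,T} ∩ N={A} → {A} (+0)
per-site changes: [2, 3, 2, 2, 3, 2]; total = 14

A,C,T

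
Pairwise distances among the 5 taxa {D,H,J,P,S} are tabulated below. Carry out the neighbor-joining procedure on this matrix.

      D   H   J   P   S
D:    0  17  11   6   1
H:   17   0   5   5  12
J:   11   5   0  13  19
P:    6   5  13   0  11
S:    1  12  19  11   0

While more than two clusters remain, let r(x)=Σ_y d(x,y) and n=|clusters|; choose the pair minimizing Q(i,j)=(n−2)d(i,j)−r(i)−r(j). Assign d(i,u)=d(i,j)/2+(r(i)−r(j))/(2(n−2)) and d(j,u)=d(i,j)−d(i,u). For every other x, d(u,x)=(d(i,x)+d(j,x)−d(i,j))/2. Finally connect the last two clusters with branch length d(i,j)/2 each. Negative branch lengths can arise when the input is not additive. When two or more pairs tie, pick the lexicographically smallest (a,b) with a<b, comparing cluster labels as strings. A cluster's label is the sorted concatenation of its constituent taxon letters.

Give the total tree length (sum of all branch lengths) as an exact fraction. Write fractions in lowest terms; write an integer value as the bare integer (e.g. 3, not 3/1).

153/8

step 1: merge (D,S) at d=1, Q=-75; branch lengths D→-5/6, S→11/6; new cluster DS
  updated: d(DS,H)=14, d(DS,J)=29/2, d(DS,P)=8
step 2: merge (DS,P) at d=8, Q=-93/2; branch lengths DS→53/8, P→11/8; new cluster DPS
  updated: d(DPS,H)=11/2, d(DPS,J)=39/4
step 3: merge (DPS,H) at d=11/2, Q=-81/4; branch lengths DPS→41/8, H→3/8; new cluster DHPS
  updated: d(DHPS,J)=37/8
step 4: merge (DHPS,J) at d=37/8; branch lengths DHPS→37/16, J→37/16; new cluster DHJPS
final tree: ((((D:-5/6,S:11/6):53/8,P:11/8):41/8,H:3/8):37/16,J:37/16)
total length: 153/8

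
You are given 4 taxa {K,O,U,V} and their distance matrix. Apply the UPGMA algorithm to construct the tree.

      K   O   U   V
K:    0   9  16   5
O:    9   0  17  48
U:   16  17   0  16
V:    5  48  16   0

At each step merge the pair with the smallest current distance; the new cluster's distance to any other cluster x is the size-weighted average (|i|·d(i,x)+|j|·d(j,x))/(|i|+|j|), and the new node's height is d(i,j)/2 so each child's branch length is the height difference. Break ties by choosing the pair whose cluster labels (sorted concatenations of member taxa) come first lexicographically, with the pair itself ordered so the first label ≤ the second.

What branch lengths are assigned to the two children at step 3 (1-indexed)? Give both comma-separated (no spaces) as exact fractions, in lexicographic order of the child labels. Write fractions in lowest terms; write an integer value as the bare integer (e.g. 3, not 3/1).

13/3,37/3

step 1: merge (K,V) at d=5; branch lengths K→5/2, V→5/2; new cluster KV
  updated: d(KV,O)=57/2, d(KV,U)=16
step 2: merge (KV,U) at d=16; branch lengths KV→11/2, U→8; new cluster KUV
  updated: d(KUV,O)=74/3
step 3: merge (KUV,O) at d=74/3; branch lengths KUV→13/3, O→37/3; new cluster KOUV
final tree: (((K:5/2,V:5/2):11/2,U:8):13/3,O:37/3)
total length: 211/6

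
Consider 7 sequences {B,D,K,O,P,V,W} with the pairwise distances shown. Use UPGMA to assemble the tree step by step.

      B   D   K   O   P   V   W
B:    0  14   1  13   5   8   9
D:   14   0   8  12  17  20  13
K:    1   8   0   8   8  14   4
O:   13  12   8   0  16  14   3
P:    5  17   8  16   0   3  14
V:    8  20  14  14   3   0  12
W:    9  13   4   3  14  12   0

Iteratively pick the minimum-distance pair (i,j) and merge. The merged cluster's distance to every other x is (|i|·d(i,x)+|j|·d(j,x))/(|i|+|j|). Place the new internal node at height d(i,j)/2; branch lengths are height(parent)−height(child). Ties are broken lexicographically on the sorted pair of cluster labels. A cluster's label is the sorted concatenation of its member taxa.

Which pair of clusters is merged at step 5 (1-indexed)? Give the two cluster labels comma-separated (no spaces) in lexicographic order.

1. join B+K (d=1) ⇒ BK; edges |B|=1/2, |K|=1/2
  updated: d(BK,D)=11, d(BK,O)=21/2, d(BK,P)=13/2, d(BK,V)=11, d(BK,W)=13/2
2. join O+W (d=3) ⇒ OW; edges |O|=3/2, |W|=3/2
  updated: d(BK,OW)=17/2, d(D,OW)=25/2, d(OW,P)=15, d(OW,V)=13
3. join P+V (d=3) ⇒ PV; edges |P|=3/2, |V|=3/2
  updated: d(BK,PV)=35/4, d(D,PV)=37/2, d(OW,PV)=14
4. join BK+OW (d=17/2) ⇒ BKOW; edges |BK|=15/4, |OW|=11/4
  updated: d(BKOW,D)=47/4, d(BKOW,PV)=91/8
5. join BKOW+PV (d=91/8) ⇒ BKOPVW; edges |BKOW|=23/16, |PV|=67/16
  updated: d(BKOPVW,D)=14
6. join BKOPVW+D (d=14) ⇒ BDKOPVW; edges |BKOPVW|=21/16, |D|=7
final tree: ((((B:1/2,K:1/2):15/4,(O:3/2,W:3/2):11/4):23/16,(P:3/2,V:3/2):67/16):21/16,D:7)
total length: 439/16

BKOW,PV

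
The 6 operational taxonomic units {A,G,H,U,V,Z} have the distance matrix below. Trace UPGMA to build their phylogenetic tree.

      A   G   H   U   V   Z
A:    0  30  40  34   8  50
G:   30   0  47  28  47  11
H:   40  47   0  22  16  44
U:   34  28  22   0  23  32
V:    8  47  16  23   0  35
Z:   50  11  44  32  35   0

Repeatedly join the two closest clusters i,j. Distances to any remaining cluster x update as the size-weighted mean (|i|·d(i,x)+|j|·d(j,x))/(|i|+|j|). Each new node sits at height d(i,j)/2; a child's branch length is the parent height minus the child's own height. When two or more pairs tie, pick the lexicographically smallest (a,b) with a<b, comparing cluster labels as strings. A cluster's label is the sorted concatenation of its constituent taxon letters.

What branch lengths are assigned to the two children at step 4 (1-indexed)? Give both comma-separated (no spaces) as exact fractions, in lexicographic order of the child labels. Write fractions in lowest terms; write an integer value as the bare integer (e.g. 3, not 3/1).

81/8,25/8

1. join A+V (d=8) ⇒ AV; edges |A|=4, |V|=4
  updated: d(AV,G)=77/2, d(AV,H)=28, d(AV,U)=57/2, d(AV,Z)=85/2
2. join G+Z (d=11) ⇒ GZ; edges |G|=11/2, |Z|=11/2
  updated: d(AV,GZ)=81/2, d(GZ,H)=91/2, d(GZ,U)=30
3. join H+U (d=22) ⇒ HU; edges |H|=11, |U|=11
  updated: d(AV,HU)=113/4, d(GZ,HU)=151/4
4. join AV+HU (d=113/4) ⇒ AHUV; edges |AV|=81/8, |HU|=25/8
  updated: d(AHUV,GZ)=313/8
5. join AHUV+GZ (d=313/8) ⇒ AGHUVZ; edges |AHUV|=87/16, |GZ|=225/16
final tree: (((A:4,V:4):81/8,(H:11,U:11):25/8):87/16,(G:11/2,Z:11/2):225/16)
total length: 295/4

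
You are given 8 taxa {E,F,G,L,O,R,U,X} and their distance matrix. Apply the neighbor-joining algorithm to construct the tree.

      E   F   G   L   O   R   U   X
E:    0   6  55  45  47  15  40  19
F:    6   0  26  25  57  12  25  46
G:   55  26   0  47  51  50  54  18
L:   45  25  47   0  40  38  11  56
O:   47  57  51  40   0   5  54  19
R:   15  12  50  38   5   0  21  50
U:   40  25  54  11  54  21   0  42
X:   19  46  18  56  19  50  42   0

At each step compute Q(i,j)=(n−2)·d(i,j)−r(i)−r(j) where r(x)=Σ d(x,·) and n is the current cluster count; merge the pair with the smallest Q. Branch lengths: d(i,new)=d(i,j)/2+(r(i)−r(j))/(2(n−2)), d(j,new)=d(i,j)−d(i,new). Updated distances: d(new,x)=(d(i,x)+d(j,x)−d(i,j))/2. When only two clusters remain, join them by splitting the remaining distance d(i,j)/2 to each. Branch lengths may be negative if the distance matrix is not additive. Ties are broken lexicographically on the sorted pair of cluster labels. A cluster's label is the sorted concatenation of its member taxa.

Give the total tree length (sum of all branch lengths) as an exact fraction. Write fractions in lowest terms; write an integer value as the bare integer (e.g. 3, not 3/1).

1553/16

1. join G+X (d=18, Q=-443) ⇒ GX; edges |G|=53/4, |X|=19/4
  updated: d(E,GX)=28, d(F,GX)=27, d(GX,L)=85/2, d(GX,O)=26, d(GX,R)=41, d(GX,U)=39
2. join L+U (d=11, Q=-673/2) ⇒ LU; edges |L|=133/20, |U|=87/20
  updated: d(E,LU)=37, d(F,LU)=39/2, d(GX,LU)=141/4, d(LU,O)=83/2, d(LU,R)=24
3. join O+R (d=5, Q=-507/2) ⇒ OR; edges |O|=199/16, |R|=-119/16
  updated: d(E,OR)=57/2, d(F,OR)=32, d(GX,OR)=31, d(LU,OR)=121/4
4. join E+F (d=6, Q=-166) ⇒ EF; edges |E|=11/2, |F|=1/2
  updated: d(EF,GX)=49/2, d(EF,LU)=101/4, d(EF,OR)=109/4
5. join EF+GX (d=49/2, Q=-475/4) ⇒ EFGX; edges |EF|=141/16, |GX|=251/16
  updated: d(EFGX,LU)=18, d(EFGX,OR)=135/8
6. join EFGX+LU (d=18, Q=-521/8) ⇒ EFGLUX; edges |EFGX|=37/16, |LU|=251/16
  updated: d(EFGLUX,OR)=233/16
7. join EFGLUX+OR (d=233/16) ⇒ EFGLORUX; edges |EFGLUX|=233/32, |OR|=233/32
final tree: ((((E:11/2,F:1/2):141/16,(G:53/4,X:19/4):251/16):37/16,(L:133/20,U:87/20):251/16):233/32,(O:199/16,R:-119/16):233/32)
total length: 1553/16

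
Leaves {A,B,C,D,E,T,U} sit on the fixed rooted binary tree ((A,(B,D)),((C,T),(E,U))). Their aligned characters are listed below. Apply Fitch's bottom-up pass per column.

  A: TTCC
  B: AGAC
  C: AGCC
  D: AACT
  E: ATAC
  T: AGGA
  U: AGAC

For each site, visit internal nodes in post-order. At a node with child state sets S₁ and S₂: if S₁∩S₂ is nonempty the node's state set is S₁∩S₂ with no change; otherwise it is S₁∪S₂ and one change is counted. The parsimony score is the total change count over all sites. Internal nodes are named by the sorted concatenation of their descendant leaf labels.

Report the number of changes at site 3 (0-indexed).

2

BD@0: {A} ∩ {A} = {A} (intersection, +0)
ABD@0: {T} ∪ {A} = {A,T} (union, +1)
CT@0: {A} ∩ {A} = {A} (intersection, +0)
EU@0: {A} ∩ {A} = {A} (intersection, +0)
CETU@0: {A} ∩ {A} = {A} (intersection, +0)
ABCDETU@0: {A,T} ∩ {A} = {A} (intersection, +0)
BD@1: {G} ∪ {A} = {A,G} (union, +1)
ABD@1: {T} ∪ {A,G} = {A,G,T} (union, +1)
CT@1: {G} ∩ {G} = {G} (intersection, +0)
EU@1: {T} ∪ {G} = {G,T} (union, +1)
CETU@1: {G} ∩ {G,T} = {G} (intersection, +0)
ABCDETU@1: {A,G,T} ∩ {G} = {G} (intersection, +0)
BD@2: {A} ∪ {C} = {A,C} (union, +1)
ABD@2: {C} ∩ {A,C} = {C} (intersection, +0)
CT@2: {C} ∪ {G} = {C,G} (union, +1)
EU@2: {A} ∩ {A} = {A} (intersection, +0)
CETU@2: {C,G} ∪ {A} = {A,C,G} (union, +1)
ABCDETU@2: {C} ∩ {A,C,G} = {C} (intersection, +0)
BD@3: {C} ∪ {T} = {C,T} (union, +1)
ABD@3: {C} ∩ {C,T} = {C} (intersection, +0)
CT@3: {C} ∪ {A} = {A,C} (union, +1)
EU@3: {C} ∩ {C} = {C} (intersection, +0)
CETU@3: {A,C} ∩ {C} = {C} (intersection, +0)
ABCDETU@3: {C} ∩ {C} = {C} (intersection, +0)
per-site changes: [1, 3, 3, 2]; total = 9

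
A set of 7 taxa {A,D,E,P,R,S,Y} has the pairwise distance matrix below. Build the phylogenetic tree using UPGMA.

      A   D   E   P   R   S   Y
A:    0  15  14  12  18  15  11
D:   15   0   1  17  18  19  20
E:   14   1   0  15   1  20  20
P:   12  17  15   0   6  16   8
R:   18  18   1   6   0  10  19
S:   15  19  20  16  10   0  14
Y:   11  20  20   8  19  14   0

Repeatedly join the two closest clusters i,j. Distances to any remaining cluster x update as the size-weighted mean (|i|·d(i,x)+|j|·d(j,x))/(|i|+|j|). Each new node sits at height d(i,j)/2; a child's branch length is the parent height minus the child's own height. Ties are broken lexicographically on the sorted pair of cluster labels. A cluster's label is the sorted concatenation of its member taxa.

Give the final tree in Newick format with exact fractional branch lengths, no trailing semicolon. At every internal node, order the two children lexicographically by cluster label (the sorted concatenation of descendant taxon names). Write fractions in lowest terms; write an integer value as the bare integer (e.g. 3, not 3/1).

1. join D+E (d=1) ⇒ DE; edges |D|=1/2, |E|=1/2
  updated: d(A,DE)=29/2, d(DE,P)=16, d(DE,R)=19/2, d(DE,S)=39/2, d(DE,Y)=20
2. join P+R (d=6) ⇒ PR; edges |P|=3, |R|=3
  updated: d(A,PR)=15, d(DE,PR)=51/4, d(PR,S)=13, d(PR,Y)=27/2
3. join A+Y (d=11) ⇒ AY; edges |A|=11/2, |Y|=11/2
  updated: d(AY,DE)=69/4, d(AY,PR)=57/4, d(AY,S)=29/2
4. join DE+PR (d=51/4) ⇒ DEPR; edges |DE|=47/8, |PR|=27/8
  updated: d(AY,DEPR)=63/4, d(DEPR,S)=65/4
5. join AY+S (d=29/2) ⇒ ASY; edges |AY|=7/4, |S|=29/4
  updated: d(ASY,DEPR)=191/12
6. join ASY+DEPR (d=191/12) ⇒ ADEPRSY; edges |ASY|=17/24, |DEPR|=19/12
final tree: (((A:11/2,Y:11/2):7/4,S:29/4):17/24,((D:1/2,E:1/2):47/8,(P:3,R:3):27/8):19/12)
total length: 925/24

(((A:11/2,Y:11/2):7/4,S:29/4):17/24,((D:1/2,E:1/2):47/8,(P:3,R:3):27/8):19/12)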